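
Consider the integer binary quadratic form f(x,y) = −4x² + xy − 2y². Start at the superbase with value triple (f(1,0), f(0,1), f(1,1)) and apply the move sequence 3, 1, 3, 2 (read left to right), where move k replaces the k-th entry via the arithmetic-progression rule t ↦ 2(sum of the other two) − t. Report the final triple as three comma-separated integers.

start (-4,-2,-5) = (f(1,0),f(0,1),f(1,1))
replace slot 3: 2·((-4)+(-2)) − (-5) = -7 → (-4,-2,-7)
replace slot 1: 2·((-2)+(-7)) − (-4) = -14 → (-14,-2,-7)
replace slot 3: 2·((-14)+(-2)) − (-7) = -25 → (-14,-2,-25)
replace slot 2: 2·((-14)+(-25)) − (-2) = -76 → (-14,-76,-25)

-14,-76,-25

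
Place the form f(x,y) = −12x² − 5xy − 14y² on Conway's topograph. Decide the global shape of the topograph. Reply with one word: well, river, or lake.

D = b²−4ac = (-5)² − 4·(-12)·(-14) = -647
D < 0 ⇒ definite ⇒ every region one sign ⇒ single well

well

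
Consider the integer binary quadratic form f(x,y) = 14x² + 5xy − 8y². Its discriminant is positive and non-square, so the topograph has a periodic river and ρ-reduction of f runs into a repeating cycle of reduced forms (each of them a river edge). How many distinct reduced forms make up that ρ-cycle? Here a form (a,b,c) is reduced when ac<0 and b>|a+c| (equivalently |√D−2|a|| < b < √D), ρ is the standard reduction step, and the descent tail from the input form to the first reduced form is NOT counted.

D = 473, ⌊√D⌋ = 21
descent: ρ → (-8,11,11)  [lands on river]
river: ρ → (11,11,-8)
river: ρ → (-8,21,1)
river: ρ → (1,21,-8)
ρ-cycle length = 4 (tail of 1 descent step not counted)

4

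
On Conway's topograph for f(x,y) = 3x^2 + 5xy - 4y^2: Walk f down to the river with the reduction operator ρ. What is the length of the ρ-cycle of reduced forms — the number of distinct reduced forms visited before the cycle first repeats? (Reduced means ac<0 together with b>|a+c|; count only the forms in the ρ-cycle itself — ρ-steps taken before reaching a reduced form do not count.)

D = 73, ⌊√D⌋ = 8
river: ρ → (-4,3,4)
river: ρ → (4,5,-3)
river: ρ → (-3,7,2)
river: ρ → (2,5,-6)
river: ρ → (-6,7,1)
river: ρ → (1,7,-6)
river: ρ → (-6,5,2)
river: ρ → (2,7,-3)
river: ρ → (-3,5,4)
river: ρ → (4,3,-4)
river: ρ → (-4,5,3)
river: ρ → (3,7,-2)
river: ρ → (-2,5,6)
river: ρ → (6,7,-1)
river: ρ → (-1,7,6)
river: ρ → (6,5,-2)
river: ρ → (-2,7,3)
river: ρ → (3,5,-4)
ρ-cycle length = 18 (tail of 0 descent steps not counted)

18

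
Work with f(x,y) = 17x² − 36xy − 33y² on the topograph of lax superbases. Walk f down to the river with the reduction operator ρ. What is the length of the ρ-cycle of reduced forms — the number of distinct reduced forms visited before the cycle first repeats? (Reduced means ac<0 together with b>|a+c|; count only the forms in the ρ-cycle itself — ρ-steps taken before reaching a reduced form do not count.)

D = 3540, ⌊√D⌋ = 59
descent: ρ → (-33,36,17)  [lands on river]
river: ρ → (17,32,-37)
river: ρ → (-37,42,12)
river: ρ → (12,54,-13)
river: ρ → (-13,50,20)
river: ρ → (20,30,-33)
ρ-cycle length = 6 (tail of 1 descent step not counted)

6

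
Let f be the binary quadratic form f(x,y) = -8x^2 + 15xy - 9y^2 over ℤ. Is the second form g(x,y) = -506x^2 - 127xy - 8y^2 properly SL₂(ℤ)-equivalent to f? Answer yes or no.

D₁ = -63, D₂ = -63
f is negative-definite; reduce −f:
−f: translate: b→1 (≡-15 mod 16), so (8,-15,9)→(8,1,2)
−f: flip: (8,1,2)→(2,-1,8)
−f: reduced (well bottom): (2,-1,8) with a≤c, −a<b≤a
flip sign back: reduced form of f is (-2,1,-8)
g is negative-definite; reduce −g:
−g: flip: (506,127,8)→(8,-127,506)
−g: translate: b→1 (≡-127 mod 16), so (8,-127,506)→(8,1,2)
−g: flip: (8,1,2)→(2,-1,8)
−g: reduced (well bottom): (2,-1,8) with a≤c, −a<b≤a
flip sign back: reduced form of g is (-2,1,-8)
reduced forms (-2, 1, -8) vs (-2, 1, -8) ⇒ equivalent

yes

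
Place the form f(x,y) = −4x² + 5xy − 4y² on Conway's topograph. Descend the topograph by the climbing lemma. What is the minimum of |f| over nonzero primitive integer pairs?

translate: b→3 (≡-5 mod 8), so (4,-5,4)→(4,3,3)
flip: (4,3,3)→(3,-3,4)
translate: b→3 (≡-3 mod 6), so (3,-3,4)→(3,3,4)
reduced (well bottom): (3,3,4) with a≤c, −a<b≤a
well minimum |f| = |-3| = 3 (negative-definite)

3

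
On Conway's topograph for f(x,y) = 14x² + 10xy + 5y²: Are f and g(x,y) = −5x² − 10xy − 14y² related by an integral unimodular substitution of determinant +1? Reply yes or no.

D₁ = -180, D₂ = -180
f: flip: (14,10,5)→(5,-10,14)
f: translate: b→0 (≡-10 mod 10), so (5,-10,14)→(5,0,9)
f: reduced (well bottom): (5,0,9) with a≤c, −a<b≤a
g is negative-definite; reduce −g:
−g: translate: b→0 (≡10 mod 10), so (5,10,14)→(5,0,9)
−g: reduced (well bottom): (5,0,9) with a≤c, −a<b≤a
flip sign back: reduced form of g is (-5,0,-9)
reduced forms (5, 0, 9) vs (-5, 0, -9) ⇒ inequivalent

no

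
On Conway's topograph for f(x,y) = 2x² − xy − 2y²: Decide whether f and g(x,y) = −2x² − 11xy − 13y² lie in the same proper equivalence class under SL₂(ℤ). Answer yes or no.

D₁ = 17, D₂ = 17
river cycle of f (length 6): (-2, 1, 2), (2, 3, -1), (-1, 3, 2), (2, 1, -2), (-2, 3, 1), (1, 3, -2)
river cycle of g (length 6): (-2, 1, 2), (2, 3, -1), (-1, 3, 2), (2, 1, -2), (-2, 3, 1), (1, 3, -2)
cycles coincide ⇒ equivalent

yes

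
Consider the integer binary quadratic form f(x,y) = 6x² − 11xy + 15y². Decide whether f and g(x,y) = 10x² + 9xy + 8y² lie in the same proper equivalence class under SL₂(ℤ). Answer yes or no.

D₁ = -239, D₂ = -239
f: translate: b→1 (≡-11 mod 12), so (6,-11,15)→(6,1,10)
f: reduced (well bottom): (6,1,10) with a≤c, −a<b≤a
g: flip: (10,9,8)→(8,-9,10)
g: translate: b→7 (≡-9 mod 16), so (8,-9,10)→(8,7,9)
g: reduced (well bottom): (8,7,9) with a≤c, −a<b≤a
reduced forms (6, 1, 10) vs (8, 7, 9) ⇒ inequivalent

no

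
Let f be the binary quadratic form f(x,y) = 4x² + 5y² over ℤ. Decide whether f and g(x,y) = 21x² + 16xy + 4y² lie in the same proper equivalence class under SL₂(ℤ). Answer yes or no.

D₁ = -80, D₂ = -80
f: reduced (well bottom): (4,0,5) with a≤c, −a<b≤a
g: flip: (21,16,4)→(4,-16,21)
g: translate: b→0 (≡-16 mod 8), so (4,-16,21)→(4,0,5)
g: reduced (well bottom): (4,0,5) with a≤c, −a<b≤a
reduced forms (4, 0, 5) vs (4, 0, 5) ⇒ equivalent

yes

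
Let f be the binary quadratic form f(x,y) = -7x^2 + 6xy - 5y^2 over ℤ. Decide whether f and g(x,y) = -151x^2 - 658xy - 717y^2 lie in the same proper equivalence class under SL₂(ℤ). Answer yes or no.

D₁ = -104, D₂ = -104
f is negative-definite; reduce −f:
−f: flip: (7,-6,5)→(5,6,7)
−f: translate: b→-4 (≡6 mod 10), so (5,6,7)→(5,-4,6)
−f: reduced (well bottom): (5,-4,6) with a≤c, −a<b≤a
flip sign back: reduced form of f is (-5,4,-6)
g is negative-definite; reduce −g:
−g: translate: b→54 (≡658 mod 302), so (151,658,717)→(151,54,5)
−g: flip: (151,54,5)→(5,-54,151)
−g: translate: b→-4 (≡-54 mod 10), so (5,-54,151)→(5,-4,6)
−g: reduced (well bottom): (5,-4,6) with a≤c, −a<b≤a
flip sign back: reduced form of g is (-5,4,-6)
reduced forms (-5, 4, -6) vs (-5, 4, -6) ⇒ equivalent

yes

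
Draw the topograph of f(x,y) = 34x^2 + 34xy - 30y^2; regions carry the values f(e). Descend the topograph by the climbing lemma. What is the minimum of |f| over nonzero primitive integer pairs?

river: ρ → (-30,26,38)
river: ρ → (38,50,-18)
river: ρ → (-18,58,26)
river: ρ → (26,46,-30)
river: ρ → (-30,14,42)
river: ρ → (42,70,-2)
river: ρ → (-2,70,42)
river: ρ → (42,14,-30)
river: ρ → (-30,46,26)
river: ρ → (26,58,-18)
river: ρ → (-18,50,38)
river: ρ → (38,26,-30)
river: ρ → (-30,34,34)
river: ρ → (34,34,-30)
closes: descent 0, river 14
min |a| on river = 2

2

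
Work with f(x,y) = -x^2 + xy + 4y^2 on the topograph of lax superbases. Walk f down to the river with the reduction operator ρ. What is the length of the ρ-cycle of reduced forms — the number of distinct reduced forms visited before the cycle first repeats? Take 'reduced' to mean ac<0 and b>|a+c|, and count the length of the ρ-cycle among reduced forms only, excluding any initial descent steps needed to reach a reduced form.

D = 17, ⌊√D⌋ = 4
descent: ρ → (4,-1,-1)
descent: ρ → (-1,3,2)  [lands on river]
river: ρ → (2,1,-2)
river: ρ → (-2,3,1)
river: ρ → (1,3,-2)
river: ρ → (-2,1,2)
river: ρ → (2,3,-1)
ρ-cycle length = 6 (tail of 2 descent steps not counted)

6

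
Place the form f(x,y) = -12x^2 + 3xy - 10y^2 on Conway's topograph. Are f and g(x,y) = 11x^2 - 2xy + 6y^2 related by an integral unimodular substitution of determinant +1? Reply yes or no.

D₁ = -471, D₂ = -260
discriminants differ ⇒ not SL₂(ℤ)-equivalent

no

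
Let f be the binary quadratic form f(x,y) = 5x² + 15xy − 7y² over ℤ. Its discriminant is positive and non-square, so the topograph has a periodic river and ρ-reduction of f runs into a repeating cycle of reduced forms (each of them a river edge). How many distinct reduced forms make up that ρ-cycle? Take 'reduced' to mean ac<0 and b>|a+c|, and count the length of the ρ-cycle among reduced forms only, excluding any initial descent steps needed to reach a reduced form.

D = 365, ⌊√D⌋ = 19
river: ρ → (-7,13,7)
river: ρ → (7,15,-5)
river: ρ → (-5,15,7)
river: ρ → (7,13,-7)
river: ρ → (-7,15,5)
river: ρ → (5,15,-7)
ρ-cycle length = 6 (tail of 0 descent steps not counted)

6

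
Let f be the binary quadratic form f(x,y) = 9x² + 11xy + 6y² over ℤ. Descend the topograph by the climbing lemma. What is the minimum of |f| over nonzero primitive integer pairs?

translate: b→-7 (≡11 mod 18), so (9,11,6)→(9,-7,4)
flip: (9,-7,4)→(4,7,9)
translate: b→-1 (≡7 mod 8), so (4,7,9)→(4,-1,6)
reduced (well bottom): (4,-1,6) with a≤c, −a<b≤a
well minimum = a = 4

4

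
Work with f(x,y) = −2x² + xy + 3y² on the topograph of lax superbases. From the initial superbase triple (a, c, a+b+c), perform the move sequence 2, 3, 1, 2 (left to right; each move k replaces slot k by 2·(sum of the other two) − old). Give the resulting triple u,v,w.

start (-2,3,2) = (f(1,0),f(0,1),f(1,1))
replace slot 2: 2·((-2)+2) − 3 = -3 → (-2,-3,2)
replace slot 3: 2·((-2)+(-3)) − 2 = -12 → (-2,-3,-12)
replace slot 1: 2·((-3)+(-12)) − (-2) = -28 → (-28,-3,-12)
replace slot 2: 2·((-28)+(-12)) − (-3) = -77 → (-28,-77,-12)

-28,-77,-12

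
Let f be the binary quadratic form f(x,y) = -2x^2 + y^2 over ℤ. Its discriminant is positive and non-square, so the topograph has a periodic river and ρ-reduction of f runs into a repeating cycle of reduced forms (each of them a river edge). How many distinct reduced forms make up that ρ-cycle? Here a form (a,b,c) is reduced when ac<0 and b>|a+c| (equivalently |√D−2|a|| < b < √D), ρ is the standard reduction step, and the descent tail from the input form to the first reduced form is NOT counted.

D = 8, ⌊√D⌋ = 2
descent: ρ → (1,2,-1)  [lands on river]
river: ρ → (-1,2,1)
ρ-cycle length = 2 (tail of 1 descent step not counted)

2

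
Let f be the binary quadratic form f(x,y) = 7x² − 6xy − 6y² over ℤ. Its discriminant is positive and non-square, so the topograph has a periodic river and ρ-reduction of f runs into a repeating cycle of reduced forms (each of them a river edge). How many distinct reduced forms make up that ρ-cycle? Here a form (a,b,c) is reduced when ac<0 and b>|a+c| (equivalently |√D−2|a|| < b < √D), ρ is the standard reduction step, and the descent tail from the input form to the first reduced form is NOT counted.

D = 204, ⌊√D⌋ = 14
descent: ρ → (-6,6,7)  [lands on river]
river: ρ → (7,8,-5)
river: ρ → (-5,12,3)
river: ρ → (3,12,-5)
river: ρ → (-5,8,7)
river: ρ → (7,6,-6)
ρ-cycle length = 6 (tail of 1 descent step not counted)

6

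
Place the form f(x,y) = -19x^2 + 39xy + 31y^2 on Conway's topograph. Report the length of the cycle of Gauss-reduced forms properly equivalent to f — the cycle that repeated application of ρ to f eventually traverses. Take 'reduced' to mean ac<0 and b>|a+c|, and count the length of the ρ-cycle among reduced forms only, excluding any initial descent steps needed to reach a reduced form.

D = 3877, ⌊√D⌋ = 62
river: ρ → (31,23,-27)
river: ρ → (-27,31,27)
river: ρ → (27,23,-31)
river: ρ → (-31,39,19)
river: ρ → (19,37,-33)
river: ρ → (-33,29,23)
river: ρ → (23,17,-39)
river: ρ → (-39,61,1)
river: ρ → (1,61,-39)
river: ρ → (-39,17,23)
river: ρ → (23,29,-33)
river: ρ → (-33,37,19)
river: ρ → (19,39,-31)
river: ρ → (-31,23,27)
river: ρ → (27,31,-27)
river: ρ → (-27,23,31)
river: ρ → (31,39,-19)
river: ρ → (-19,37,33)
river: ρ → (33,29,-23)
river: ρ → (-23,17,39)
river: ρ → (39,61,-1)
river: ρ → (-1,61,39)
river: ρ → (39,17,-23)
river: ρ → (-23,29,33)
river: ρ → (33,37,-19)
river: ρ → (-19,39,31)
ρ-cycle length = 26 (tail of 0 descent steps not counted)

26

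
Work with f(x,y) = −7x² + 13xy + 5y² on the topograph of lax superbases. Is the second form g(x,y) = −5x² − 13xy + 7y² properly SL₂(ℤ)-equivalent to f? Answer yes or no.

D₁ = 309, D₂ = 309
river cycle of f (length 6): (5, 17, -1), (-1, 17, 5), (5, 13, -7), (-7, 15, 3), (3, 15, -7), (-7, 13, 5)
river cycle of g (length 6): (7, 13, -5), (-5, 17, 1), (1, 17, -5), (-5, 13, 7), (7, 15, -3), (-3, 15, 7)
cycles differ ⇒ inequivalent

no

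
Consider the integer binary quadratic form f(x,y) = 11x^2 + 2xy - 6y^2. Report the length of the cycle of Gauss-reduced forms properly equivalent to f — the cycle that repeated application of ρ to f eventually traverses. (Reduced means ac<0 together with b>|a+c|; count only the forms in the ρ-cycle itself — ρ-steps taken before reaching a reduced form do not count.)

D = 268, ⌊√D⌋ = 16
descent: ρ → (-6,10,7)  [lands on river]
river: ρ → (7,4,-9)
river: ρ → (-9,14,2)
river: ρ → (2,14,-9)
river: ρ → (-9,4,7)
river: ρ → (7,10,-6)
river: ρ → (-6,14,3)
river: ρ → (3,16,-1)
river: ρ → (-1,16,3)
river: ρ → (3,14,-6)
ρ-cycle length = 10 (tail of 1 descent step not counted)

10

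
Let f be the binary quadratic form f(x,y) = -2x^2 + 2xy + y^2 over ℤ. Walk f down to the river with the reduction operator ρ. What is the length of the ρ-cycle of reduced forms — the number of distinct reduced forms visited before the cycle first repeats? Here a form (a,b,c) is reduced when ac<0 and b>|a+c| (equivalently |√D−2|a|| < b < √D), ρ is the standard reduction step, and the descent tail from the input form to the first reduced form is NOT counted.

D = 12, ⌊√D⌋ = 3
river: ρ → (1,2,-2)
river: ρ → (-2,2,1)
ρ-cycle length = 2 (tail of 0 descent steps not counted)

2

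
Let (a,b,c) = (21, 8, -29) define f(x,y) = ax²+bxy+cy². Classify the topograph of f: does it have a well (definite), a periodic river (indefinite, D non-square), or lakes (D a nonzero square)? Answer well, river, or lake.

D = b²−4ac = 8² − 4·21·(-29) = 2500
D = 50² is a perfect square ⇒ form factors over ℤ ⇒ lakes

lake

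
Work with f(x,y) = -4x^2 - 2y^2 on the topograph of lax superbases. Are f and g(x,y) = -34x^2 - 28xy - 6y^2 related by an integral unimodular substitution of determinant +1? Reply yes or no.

D₁ = -32, D₂ = -32
f is negative-definite; reduce −f:
−f: flip: (4,0,2)→(2,0,4)
−f: reduced (well bottom): (2,0,4) with a≤c, −a<b≤a
flip sign back: reduced form of f is (-2,0,-4)
g is negative-definite; reduce −g:
−g: flip: (34,28,6)→(6,-28,34)
−g: translate: b→-4 (≡-28 mod 12), so (6,-28,34)→(6,-4,2)
−g: flip: (6,-4,2)→(2,4,6)
−g: translate: b→0 (≡4 mod 4), so (2,4,6)→(2,0,4)
−g: reduced (well bottom): (2,0,4) with a≤c, −a<b≤a
flip sign back: reduced form of g is (-2,0,-4)
reduced forms (-2, 0, -4) vs (-2, 0, -4) ⇒ equivalent

yes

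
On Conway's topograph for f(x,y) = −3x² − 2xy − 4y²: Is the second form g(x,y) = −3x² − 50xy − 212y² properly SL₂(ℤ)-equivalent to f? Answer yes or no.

D₁ = -44, D₂ = -44
f is negative-definite; reduce −f:
−f: reduced (well bottom): (3,2,4) with a≤c, −a<b≤a
flip sign back: reduced form of f is (-3,-2,-4)
g is negative-definite; reduce −g:
−g: translate: b→2 (≡50 mod 6), so (3,50,212)→(3,2,4)
−g: reduced (well bottom): (3,2,4) with a≤c, −a<b≤a
flip sign back: reduced form of g is (-3,-2,-4)
reduced forms (-3, -2, -4) vs (-3, -2, -4) ⇒ equivalent

yes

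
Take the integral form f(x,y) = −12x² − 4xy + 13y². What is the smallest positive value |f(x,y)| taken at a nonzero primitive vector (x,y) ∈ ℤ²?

descent: ρ → (13,4,-12)  [lands on river]
river: ρ → (-12,20,5)
river: ρ → (5,20,-12)
river: ρ → (-12,4,13)
river: ρ → (13,22,-3)
river: ρ → (-3,20,20)
river: ρ → (20,20,-3)
river: ρ → (-3,22,13)
closes: descent 1, river 8
min |a| on river = 3

3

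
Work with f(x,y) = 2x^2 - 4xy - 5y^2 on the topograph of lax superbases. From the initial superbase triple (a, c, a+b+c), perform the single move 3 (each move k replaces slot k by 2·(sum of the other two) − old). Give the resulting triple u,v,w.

start (2,-5,-7) = (f(1,0),f(0,1),f(1,1))
replace slot 3: 2·(2+(-5)) − (-7) = 1 → (2,-5,1)

2,-5,1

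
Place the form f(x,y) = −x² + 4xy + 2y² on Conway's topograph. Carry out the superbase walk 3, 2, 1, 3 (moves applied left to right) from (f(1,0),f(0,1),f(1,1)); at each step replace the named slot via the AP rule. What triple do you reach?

start (-1,2,5) = (f(1,0),f(0,1),f(1,1))
replace slot 3: 2·((-1)+2) − 5 = -3 → (-1,2,-3)
replace slot 2: 2·((-1)+(-3)) − 2 = -10 → (-1,-10,-3)
replace slot 1: 2·((-10)+(-3)) − (-1) = -25 → (-25,-10,-3)
replace slot 3: 2·((-25)+(-10)) − (-3) = -67 → (-25,-10,-67)

-25,-10,-67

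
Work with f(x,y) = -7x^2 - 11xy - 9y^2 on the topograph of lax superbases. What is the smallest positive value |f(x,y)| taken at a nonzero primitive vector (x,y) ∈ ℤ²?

translate: b→-3 (≡11 mod 14), so (7,11,9)→(7,-3,5)
flip: (7,-3,5)→(5,3,7)
reduced (well bottom): (5,3,7) with a≤c, −a<b≤a
well minimum |f| = |-5| = 5 (negative-definite)

5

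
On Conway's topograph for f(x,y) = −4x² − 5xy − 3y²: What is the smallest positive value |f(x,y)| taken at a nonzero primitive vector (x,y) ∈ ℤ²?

translate: b→-3 (≡5 mod 8), so (4,5,3)→(4,-3,2)
flip: (4,-3,2)→(2,3,4)
translate: b→-1 (≡3 mod 4), so (2,3,4)→(2,-1,3)
reduced (well bottom): (2,-1,3) with a≤c, −a<b≤a
well minimum |f| = |-2| = 2 (negative-definite)

2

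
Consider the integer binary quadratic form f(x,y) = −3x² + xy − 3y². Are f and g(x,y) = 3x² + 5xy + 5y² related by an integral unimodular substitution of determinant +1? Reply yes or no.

D₁ = -35, D₂ = -35
f is negative-definite; reduce −f:
−f: flip: (3,-1,3)→(3,1,3)
−f: reduced (well bottom): (3,1,3) with a≤c, −a<b≤a
flip sign back: reduced form of f is (-3,-1,-3)
g: translate: b→-1 (≡5 mod 6), so (3,5,5)→(3,-1,3)
g: flip: (3,-1,3)→(3,1,3)
g: reduced (well bottom): (3,1,3) with a≤c, −a<b≤a
reduced forms (-3, -1, -3) vs (3, 1, 3) ⇒ inequivalent

no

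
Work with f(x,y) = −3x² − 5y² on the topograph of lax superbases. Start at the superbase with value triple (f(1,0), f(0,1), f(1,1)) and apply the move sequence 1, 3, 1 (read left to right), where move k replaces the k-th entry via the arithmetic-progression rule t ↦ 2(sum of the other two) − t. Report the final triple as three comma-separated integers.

start (-3,-5,-8) = (f(1,0),f(0,1),f(1,1))
replace slot 1: 2·((-5)+(-8)) − (-3) = -23 → (-23,-5,-8)
replace slot 3: 2·((-23)+(-5)) − (-8) = -48 → (-23,-5,-48)
replace slot 1: 2·((-5)+(-48)) − (-23) = -83 → (-83,-5,-48)

-83,-5,-48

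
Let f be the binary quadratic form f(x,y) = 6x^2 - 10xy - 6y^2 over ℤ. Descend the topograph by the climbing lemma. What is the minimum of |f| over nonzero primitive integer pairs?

descent: ρ → (-6,10,6)  [lands on river]
river: ρ → (6,14,-2)
river: ρ → (-2,14,6)
river: ρ → (6,10,-6)
river: ρ → (-6,14,2)
river: ρ → (2,14,-6)
closes: descent 1, river 6
min |a| on river = 2

2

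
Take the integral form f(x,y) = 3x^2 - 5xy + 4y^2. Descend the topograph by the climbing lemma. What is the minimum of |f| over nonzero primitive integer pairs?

translate: b→1 (≡-5 mod 6), so (3,-5,4)→(3,1,2)
flip: (3,1,2)→(2,-1,3)
reduced (well bottom): (2,-1,3) with a≤c, −a<b≤a
well minimum = a = 2

2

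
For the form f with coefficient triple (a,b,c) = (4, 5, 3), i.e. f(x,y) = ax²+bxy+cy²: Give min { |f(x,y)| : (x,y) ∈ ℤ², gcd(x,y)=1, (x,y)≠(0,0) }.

translate: b→-3 (≡5 mod 8), so (4,5,3)→(4,-3,2)
flip: (4,-3,2)→(2,3,4)
translate: b→-1 (≡3 mod 4), so (2,3,4)→(2,-1,3)
reduced (well bottom): (2,-1,3) with a≤c, −a<b≤a
well minimum = a = 2

2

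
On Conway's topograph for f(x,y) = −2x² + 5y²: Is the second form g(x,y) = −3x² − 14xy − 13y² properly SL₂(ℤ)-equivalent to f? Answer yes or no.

D₁ = 40, D₂ = 40
river cycle of f (length 6): (-2, 4, 3), (3, 2, -3), (-3, 4, 2), (2, 4, -3), (-3, 2, 3), (3, 4, -2)
river cycle of g (length 6): (-2, 4, 3), (3, 2, -3), (-3, 4, 2), (2, 4, -3), (-3, 2, 3), (3, 4, -2)
cycles coincide ⇒ equivalent

yes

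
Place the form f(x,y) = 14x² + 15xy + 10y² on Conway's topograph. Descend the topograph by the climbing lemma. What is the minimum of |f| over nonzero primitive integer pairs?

translate: b→-13 (≡15 mod 28), so (14,15,10)→(14,-13,9)
flip: (14,-13,9)→(9,13,14)
translate: b→-5 (≡13 mod 18), so (9,13,14)→(9,-5,10)
reduced (well bottom): (9,-5,10) with a≤c, −a<b≤a
well minimum = a = 9

9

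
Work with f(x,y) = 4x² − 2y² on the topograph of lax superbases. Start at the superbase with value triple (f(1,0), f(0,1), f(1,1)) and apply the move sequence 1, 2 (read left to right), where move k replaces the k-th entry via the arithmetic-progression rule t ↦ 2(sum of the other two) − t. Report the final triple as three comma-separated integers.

start (4,-2,2) = (f(1,0),f(0,1),f(1,1))
replace slot 1: 2·((-2)+2) − 4 = -4 → (-4,-2,2)
replace slot 2: 2·((-4)+2) − (-2) = -2 → (-4,-2,2)

-4,-2,2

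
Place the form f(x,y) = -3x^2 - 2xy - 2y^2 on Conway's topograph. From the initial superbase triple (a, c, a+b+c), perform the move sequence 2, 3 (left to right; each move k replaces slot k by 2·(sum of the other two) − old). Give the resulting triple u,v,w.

start (-3,-2,-7) = (f(1,0),f(0,1),f(1,1))
replace slot 2: 2·((-3)+(-7)) − (-2) = -18 → (-3,-18,-7)
replace slot 3: 2·((-3)+(-18)) − (-7) = -35 → (-3,-18,-35)

-3,-18,-35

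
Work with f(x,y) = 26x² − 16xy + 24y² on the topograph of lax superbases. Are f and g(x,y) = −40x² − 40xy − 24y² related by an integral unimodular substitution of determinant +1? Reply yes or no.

D₁ = -2240, D₂ = -2240
f: flip: (26,-16,24)→(24,16,26)
f: reduced (well bottom): (24,16,26) with a≤c, −a<b≤a
g is negative-definite; reduce −g:
−g: flip: (40,40,24)→(24,-40,40)
−g: translate: b→8 (≡-40 mod 48), so (24,-40,40)→(24,8,24)
−g: reduced (well bottom): (24,8,24) with a≤c, −a<b≤a
flip sign back: reduced form of g is (-24,-8,-24)
reduced forms (24, 16, 26) vs (-24, -8, -24) ⇒ inequivalent

no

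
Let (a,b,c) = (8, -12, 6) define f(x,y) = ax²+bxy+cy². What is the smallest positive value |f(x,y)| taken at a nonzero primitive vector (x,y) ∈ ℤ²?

translate: b→4 (≡-12 mod 16), so (8,-12,6)→(8,4,2)
flip: (8,4,2)→(2,-4,8)
translate: b→0 (≡-4 mod 4), so (2,-4,8)→(2,0,6)
reduced (well bottom): (2,0,6) with a≤c, −a<b≤a
well minimum = a = 2

2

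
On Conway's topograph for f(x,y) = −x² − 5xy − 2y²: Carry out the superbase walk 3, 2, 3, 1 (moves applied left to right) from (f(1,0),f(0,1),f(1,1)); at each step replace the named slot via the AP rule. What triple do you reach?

start (-1,-2,-8) = (f(1,0),f(0,1),f(1,1))
replace slot 3: 2·((-1)+(-2)) − (-8) = 2 → (-1,-2,2)
replace slot 2: 2·((-1)+2) − (-2) = 4 → (-1,4,2)
replace slot 3: 2·((-1)+4) − 2 = 4 → (-1,4,4)
replace slot 1: 2·(4+4) − (-1) = 17 → (17,4,4)

17,4,4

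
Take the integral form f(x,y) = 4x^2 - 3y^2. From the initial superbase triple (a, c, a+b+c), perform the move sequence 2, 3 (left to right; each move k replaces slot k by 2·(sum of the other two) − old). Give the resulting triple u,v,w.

start (4,-3,1) = (f(1,0),f(0,1),f(1,1))
replace slot 2: 2·(4+1) − (-3) = 13 → (4,13,1)
replace slot 3: 2·(4+13) − 1 = 33 → (4,13,33)

4,13,33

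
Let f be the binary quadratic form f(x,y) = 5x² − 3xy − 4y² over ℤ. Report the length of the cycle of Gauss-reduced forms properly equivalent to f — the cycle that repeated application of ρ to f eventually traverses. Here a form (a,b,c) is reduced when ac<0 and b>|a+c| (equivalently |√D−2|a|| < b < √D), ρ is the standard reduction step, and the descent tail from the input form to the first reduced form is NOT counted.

D = 89, ⌊√D⌋ = 9
descent: ρ → (-4,3,5)  [lands on river]
river: ρ → (5,7,-2)
river: ρ → (-2,9,1)
river: ρ → (1,9,-2)
river: ρ → (-2,7,5)
river: ρ → (5,3,-4)
river: ρ → (-4,5,4)
river: ρ → (4,3,-5)
river: ρ → (-5,7,2)
river: ρ → (2,9,-1)
river: ρ → (-1,9,2)
river: ρ → (2,7,-5)
river: ρ → (-5,3,4)
river: ρ → (4,5,-4)
ρ-cycle length = 14 (tail of 1 descent step not counted)

14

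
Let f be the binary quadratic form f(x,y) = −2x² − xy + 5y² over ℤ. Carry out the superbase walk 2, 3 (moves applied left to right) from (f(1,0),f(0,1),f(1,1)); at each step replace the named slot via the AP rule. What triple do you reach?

start (-2,5,2) = (f(1,0),f(0,1),f(1,1))
replace slot 2: 2·((-2)+2) − 5 = -5 → (-2,-5,2)
replace slot 3: 2·((-2)+(-5)) − 2 = -16 → (-2,-5,-16)

-2,-5,-16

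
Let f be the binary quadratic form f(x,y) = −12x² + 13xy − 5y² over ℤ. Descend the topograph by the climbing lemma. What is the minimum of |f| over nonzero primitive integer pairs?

translate: b→11 (≡-13 mod 24), so (12,-13,5)→(12,11,4)
flip: (12,11,4)→(4,-11,12)
translate: b→-3 (≡-11 mod 8), so (4,-11,12)→(4,-3,5)
reduced (well bottom): (4,-3,5) with a≤c, −a<b≤a
well minimum |f| = |-4| = 4 (negative-definite)

4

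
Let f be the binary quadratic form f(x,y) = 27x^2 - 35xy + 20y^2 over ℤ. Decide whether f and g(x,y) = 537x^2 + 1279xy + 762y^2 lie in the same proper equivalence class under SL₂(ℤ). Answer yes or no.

D₁ = -935, D₂ = -935
f: translate: b→19 (≡-35 mod 54), so (27,-35,20)→(27,19,12)
f: flip: (27,19,12)→(12,-19,27)
f: translate: b→5 (≡-19 mod 24), so (12,-19,27)→(12,5,20)
f: reduced (well bottom): (12,5,20) with a≤c, −a<b≤a
g: translate: b→205 (≡1279 mod 1074), so (537,1279,762)→(537,205,20)
g: flip: (537,205,20)→(20,-205,537)
g: translate: b→-5 (≡-205 mod 40), so (20,-205,537)→(20,-5,12)
g: flip: (20,-5,12)→(12,5,20)
g: reduced (well bottom): (12,5,20) with a≤c, −a<b≤a
reduced forms (12, 5, 20) vs (12, 5, 20) ⇒ equivalent

yes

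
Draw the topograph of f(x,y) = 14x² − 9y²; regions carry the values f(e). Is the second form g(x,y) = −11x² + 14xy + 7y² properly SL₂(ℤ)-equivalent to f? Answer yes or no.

D₁ = 504, D₂ = 504
river cycle of f (length 4): (-9, 18, 5), (5, 22, -1), (-1, 22, 5), (5, 18, -9)
river cycle of g (length 10): (7, 14, -11), (-11, 8, 10), (10, 12, -9), (-9, 6, 13), (13, 20, -2), (-2, 20, 13), (13, 6, -9), (-9, 12, 10), (10, 8, -11), (-11, 14, 7)
cycles differ ⇒ inequivalent

no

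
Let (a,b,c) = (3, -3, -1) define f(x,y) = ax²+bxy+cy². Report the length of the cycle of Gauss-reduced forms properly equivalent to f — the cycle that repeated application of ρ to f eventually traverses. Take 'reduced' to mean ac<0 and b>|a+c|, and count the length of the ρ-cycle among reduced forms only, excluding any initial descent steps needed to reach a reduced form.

D = 21, ⌊√D⌋ = 4
descent: ρ → (-1,3,3)  [lands on river]
river: ρ → (3,3,-1)
ρ-cycle length = 2 (tail of 1 descent step not counted)

2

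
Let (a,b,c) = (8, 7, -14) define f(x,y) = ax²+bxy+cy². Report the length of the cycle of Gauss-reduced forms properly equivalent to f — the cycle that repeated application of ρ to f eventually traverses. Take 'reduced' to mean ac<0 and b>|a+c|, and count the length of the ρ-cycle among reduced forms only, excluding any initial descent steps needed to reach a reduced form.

D = 497, ⌊√D⌋ = 22
river: ρ → (-14,21,1)
river: ρ → (1,21,-14)
river: ρ → (-14,7,8)
river: ρ → (8,9,-13)
river: ρ → (-13,17,4)
river: ρ → (4,15,-17)
river: ρ → (-17,19,2)
river: ρ → (2,21,-7)
river: ρ → (-7,21,2)
river: ρ → (2,19,-17)
river: ρ → (-17,15,4)
river: ρ → (4,17,-13)
river: ρ → (-13,9,8)
river: ρ → (8,7,-14)
ρ-cycle length = 14 (tail of 0 descent steps not counted)

14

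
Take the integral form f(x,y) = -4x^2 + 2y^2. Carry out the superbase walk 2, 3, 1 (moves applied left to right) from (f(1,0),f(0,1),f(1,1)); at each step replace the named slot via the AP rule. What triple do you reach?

start (-4,2,-2) = (f(1,0),f(0,1),f(1,1))
replace slot 2: 2·((-4)+(-2)) − 2 = -14 → (-4,-14,-2)
replace slot 3: 2·((-4)+(-14)) − (-2) = -34 → (-4,-14,-34)
replace slot 1: 2·((-14)+(-34)) − (-4) = -92 → (-92,-14,-34)

-92,-14,-34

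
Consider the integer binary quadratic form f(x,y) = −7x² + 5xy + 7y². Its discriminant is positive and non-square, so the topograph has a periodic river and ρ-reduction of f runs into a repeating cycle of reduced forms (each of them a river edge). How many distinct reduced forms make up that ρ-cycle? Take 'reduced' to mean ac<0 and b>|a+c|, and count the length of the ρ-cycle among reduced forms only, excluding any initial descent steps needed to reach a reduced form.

D = 221, ⌊√D⌋ = 14
river: ρ → (7,9,-5)
river: ρ → (-5,11,5)
river: ρ → (5,9,-7)
river: ρ → (-7,5,7)
ρ-cycle length = 4 (tail of 0 descent steps not counted)

4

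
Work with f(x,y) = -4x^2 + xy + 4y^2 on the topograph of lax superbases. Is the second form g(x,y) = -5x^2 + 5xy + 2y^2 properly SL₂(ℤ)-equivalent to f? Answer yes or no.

D₁ = 65, D₂ = 65
river cycle of f (length 6): (4, 7, -1), (-1, 7, 4), (4, 1, -4), (-4, 7, 1), (1, 7, -4), (-4, 1, 4)
river cycle of g (length 6): (2, 7, -2), (-2, 5, 5), (5, 5, -2), (-2, 7, 2), (2, 5, -5), (-5, 5, 2)
cycles differ ⇒ inequivalent

no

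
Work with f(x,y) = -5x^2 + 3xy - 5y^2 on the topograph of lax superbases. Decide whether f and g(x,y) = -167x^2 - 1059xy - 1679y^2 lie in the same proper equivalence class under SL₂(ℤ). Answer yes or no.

D₁ = -91, D₂ = -91
f is negative-definite; reduce −f:
−f: flip: (5,-3,5)→(5,3,5)
−f: reduced (well bottom): (5,3,5) with a≤c, −a<b≤a
flip sign back: reduced form of f is (-5,-3,-5)
g is negative-definite; reduce −g:
−g: translate: b→57 (≡1059 mod 334), so (167,1059,1679)→(167,57,5)
−g: flip: (167,57,5)→(5,-57,167)
−g: translate: b→3 (≡-57 mod 10), so (5,-57,167)→(5,3,5)
−g: reduced (well bottom): (5,3,5) with a≤c, −a<b≤a
flip sign back: reduced form of g is (-5,-3,-5)
reduced forms (-5, -3, -5) vs (-5, -3, -5) ⇒ equivalent

yes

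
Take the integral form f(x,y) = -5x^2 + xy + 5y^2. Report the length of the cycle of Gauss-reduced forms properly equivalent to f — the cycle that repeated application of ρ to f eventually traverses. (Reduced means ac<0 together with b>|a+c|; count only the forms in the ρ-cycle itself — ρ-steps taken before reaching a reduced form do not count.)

D = 101, ⌊√D⌋ = 10
river: ρ → (5,9,-1)
river: ρ → (-1,9,5)
river: ρ → (5,1,-5)
river: ρ → (-5,9,1)
river: ρ → (1,9,-5)
river: ρ → (-5,1,5)
ρ-cycle length = 6 (tail of 0 descent steps not counted)

6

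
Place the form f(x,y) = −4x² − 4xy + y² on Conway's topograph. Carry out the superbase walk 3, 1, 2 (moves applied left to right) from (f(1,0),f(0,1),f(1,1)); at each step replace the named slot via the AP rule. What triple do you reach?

start (-4,1,-7) = (f(1,0),f(0,1),f(1,1))
replace slot 3: 2·((-4)+1) − (-7) = 1 → (-4,1,1)
replace slot 1: 2·(1+1) − (-4) = 8 → (8,1,1)
replace slot 2: 2·(8+1) − 1 = 17 → (8,17,1)

8,17,1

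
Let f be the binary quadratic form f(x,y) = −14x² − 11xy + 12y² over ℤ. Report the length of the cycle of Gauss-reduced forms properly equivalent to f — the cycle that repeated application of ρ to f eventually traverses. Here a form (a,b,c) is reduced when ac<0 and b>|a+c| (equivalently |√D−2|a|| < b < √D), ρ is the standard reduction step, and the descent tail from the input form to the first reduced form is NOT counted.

D = 793, ⌊√D⌋ = 28
descent: ρ → (12,11,-14)  [lands on river]
river: ρ → (-14,17,9)
river: ρ → (9,19,-12)
river: ρ → (-12,5,16)
river: ρ → (16,27,-1)
river: ρ → (-1,27,16)
river: ρ → (16,5,-12)
river: ρ → (-12,19,9)
river: ρ → (9,17,-14)
river: ρ → (-14,11,12)
river: ρ → (12,13,-13)
river: ρ → (-13,13,12)
ρ-cycle length = 12 (tail of 1 descent step not counted)

12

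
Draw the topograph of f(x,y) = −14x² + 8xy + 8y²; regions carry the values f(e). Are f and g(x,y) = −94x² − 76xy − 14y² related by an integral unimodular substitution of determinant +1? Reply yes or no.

D₁ = 512, D₂ = 512
river cycle of f (length 4): (8, 8, -14), (-14, 20, 2), (2, 20, -14), (-14, 8, 8)
river cycle of g (length 4): (-14, 20, 2), (2, 20, -14), (-14, 8, 8), (8, 8, -14)
cycles coincide ⇒ equivalent

yes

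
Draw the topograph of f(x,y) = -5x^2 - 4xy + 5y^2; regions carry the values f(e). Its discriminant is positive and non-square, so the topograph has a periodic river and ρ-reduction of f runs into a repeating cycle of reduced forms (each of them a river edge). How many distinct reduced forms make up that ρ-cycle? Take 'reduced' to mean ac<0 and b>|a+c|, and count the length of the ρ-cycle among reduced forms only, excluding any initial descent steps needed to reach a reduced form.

D = 116, ⌊√D⌋ = 10
descent: ρ → (5,4,-5)  [lands on river]
river: ρ → (-5,6,4)
river: ρ → (4,10,-1)
river: ρ → (-1,10,4)
river: ρ → (4,6,-5)
river: ρ → (-5,4,5)
river: ρ → (5,6,-4)
river: ρ → (-4,10,1)
river: ρ → (1,10,-4)
river: ρ → (-4,6,5)
ρ-cycle length = 10 (tail of 1 descent step not counted)

10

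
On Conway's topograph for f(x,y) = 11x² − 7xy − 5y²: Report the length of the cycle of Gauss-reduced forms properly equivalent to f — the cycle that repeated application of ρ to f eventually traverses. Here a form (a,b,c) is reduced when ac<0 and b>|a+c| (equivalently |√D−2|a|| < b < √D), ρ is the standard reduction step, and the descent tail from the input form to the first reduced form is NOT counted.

D = 269, ⌊√D⌋ = 16
descent: ρ → (-5,7,11)  [lands on river]
river: ρ → (11,15,-1)
river: ρ → (-1,15,11)
river: ρ → (11,7,-5)
river: ρ → (-5,13,5)
river: ρ → (5,7,-11)
river: ρ → (-11,15,1)
river: ρ → (1,15,-11)
river: ρ → (-11,7,5)
river: ρ → (5,13,-5)
ρ-cycle length = 10 (tail of 1 descent step not counted)

10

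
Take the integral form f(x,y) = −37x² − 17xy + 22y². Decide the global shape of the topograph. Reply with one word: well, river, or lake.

D = b²−4ac = (-17)² − 4·(-37)·22 = 3545
D > 0 non-square ⇒ indefinite ⇒ periodic river

river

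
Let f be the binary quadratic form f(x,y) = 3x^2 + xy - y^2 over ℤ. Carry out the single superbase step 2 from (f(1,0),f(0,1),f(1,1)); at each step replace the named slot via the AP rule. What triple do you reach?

start (3,-1,3) = (f(1,0),f(0,1),f(1,1))
replace slot 2: 2·(3+3) − (-1) = 13 → (3,13,3)

3,13,3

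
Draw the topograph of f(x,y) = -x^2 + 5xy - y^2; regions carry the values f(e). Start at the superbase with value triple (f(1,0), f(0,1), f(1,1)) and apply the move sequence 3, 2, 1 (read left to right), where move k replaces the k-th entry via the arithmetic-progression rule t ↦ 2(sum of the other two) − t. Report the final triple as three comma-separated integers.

start (-1,-1,3) = (f(1,0),f(0,1),f(1,1))
replace slot 3: 2·((-1)+(-1)) − 3 = -7 → (-1,-1,-7)
replace slot 2: 2·((-1)+(-7)) − (-1) = -15 → (-1,-15,-7)
replace slot 1: 2·((-15)+(-7)) − (-1) = -43 → (-43,-15,-7)

-43,-15,-7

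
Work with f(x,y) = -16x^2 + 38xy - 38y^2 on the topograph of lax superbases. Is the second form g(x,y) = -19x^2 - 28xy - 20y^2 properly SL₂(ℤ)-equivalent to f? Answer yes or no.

D₁ = -988, D₂ = -736
discriminants differ ⇒ not SL₂(ℤ)-equivalent

no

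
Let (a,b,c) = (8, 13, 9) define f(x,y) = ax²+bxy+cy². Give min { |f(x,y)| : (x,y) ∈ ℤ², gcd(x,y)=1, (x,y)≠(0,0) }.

translate: b→-3 (≡13 mod 16), so (8,13,9)→(8,-3,4)
flip: (8,-3,4)→(4,3,8)
reduced (well bottom): (4,3,8) with a≤c, −a<b≤a
well minimum = a = 4

4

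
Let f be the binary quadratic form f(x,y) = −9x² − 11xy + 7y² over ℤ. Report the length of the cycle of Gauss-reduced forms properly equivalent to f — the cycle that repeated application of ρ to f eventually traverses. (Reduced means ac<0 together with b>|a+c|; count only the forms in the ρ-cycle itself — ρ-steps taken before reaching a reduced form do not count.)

D = 373, ⌊√D⌋ = 19
descent: ρ → (7,11,-9)  [lands on river]
river: ρ → (-9,7,9)
river: ρ → (9,11,-7)
river: ρ → (-7,17,3)
river: ρ → (3,19,-1)
river: ρ → (-1,19,3)
river: ρ → (3,17,-7)
river: ρ → (-7,11,9)
river: ρ → (9,7,-9)
river: ρ → (-9,11,7)
river: ρ → (7,17,-3)
river: ρ → (-3,19,1)
river: ρ → (1,19,-3)
river: ρ → (-3,17,7)
ρ-cycle length = 14 (tail of 1 descent step not counted)

14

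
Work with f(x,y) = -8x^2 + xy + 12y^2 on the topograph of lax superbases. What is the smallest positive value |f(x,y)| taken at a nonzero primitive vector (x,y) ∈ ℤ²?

descent: ρ → (12,-1,-8)
descent: ρ → (-8,17,3)  [lands on river]
river: ρ → (3,19,-2)
river: ρ → (-2,17,12)
river: ρ → (12,7,-7)
river: ρ → (-7,7,12)
river: ρ → (12,17,-2)
river: ρ → (-2,19,3)
river: ρ → (3,17,-8)
river: ρ → (-8,15,5)
river: ρ → (5,15,-8)
closes: descent 2, river 10
min |a| on river = 2

2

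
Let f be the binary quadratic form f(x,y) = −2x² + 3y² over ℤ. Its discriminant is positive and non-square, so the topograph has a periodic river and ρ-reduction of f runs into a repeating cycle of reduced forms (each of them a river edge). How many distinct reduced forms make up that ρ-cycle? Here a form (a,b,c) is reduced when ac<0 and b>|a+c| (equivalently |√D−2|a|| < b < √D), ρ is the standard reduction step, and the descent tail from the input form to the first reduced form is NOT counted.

D = 24, ⌊√D⌋ = 4
descent: ρ → (3,0,-2)
descent: ρ → (-2,4,1)  [lands on river]
river: ρ → (1,4,-2)
ρ-cycle length = 2 (tail of 2 descent steps not counted)

2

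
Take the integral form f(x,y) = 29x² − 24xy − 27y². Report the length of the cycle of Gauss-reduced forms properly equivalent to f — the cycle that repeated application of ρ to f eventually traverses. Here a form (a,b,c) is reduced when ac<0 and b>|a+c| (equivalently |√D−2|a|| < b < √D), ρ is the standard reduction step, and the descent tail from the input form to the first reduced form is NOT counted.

D = 3708, ⌊√D⌋ = 60
descent: ρ → (-27,24,29)  [lands on river]
river: ρ → (29,34,-22)
river: ρ → (-22,54,9)
river: ρ → (9,54,-22)
river: ρ → (-22,34,29)
river: ρ → (29,24,-27)
river: ρ → (-27,30,26)
river: ρ → (26,22,-31)
river: ρ → (-31,40,17)
river: ρ → (17,28,-43)
river: ρ → (-43,58,2)
river: ρ → (2,58,-43)
river: ρ → (-43,28,17)
river: ρ → (17,40,-31)
river: ρ → (-31,22,26)
river: ρ → (26,30,-27)
ρ-cycle length = 16 (tail of 1 descent step not counted)

16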